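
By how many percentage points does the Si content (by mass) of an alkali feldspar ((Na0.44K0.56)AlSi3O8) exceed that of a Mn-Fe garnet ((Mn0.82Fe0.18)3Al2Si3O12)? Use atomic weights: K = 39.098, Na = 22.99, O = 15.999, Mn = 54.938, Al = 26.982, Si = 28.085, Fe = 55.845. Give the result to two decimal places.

14.06 percentage points

First mineral: 84.255 g Si in 271.239 g formula = 31.06 wt% Si.
Second mineral: 84.255 g Si in 495.511 g formula = 17.00 wt% Si.
31.06% − 17.00% gives a difference of 14.06 percentage points.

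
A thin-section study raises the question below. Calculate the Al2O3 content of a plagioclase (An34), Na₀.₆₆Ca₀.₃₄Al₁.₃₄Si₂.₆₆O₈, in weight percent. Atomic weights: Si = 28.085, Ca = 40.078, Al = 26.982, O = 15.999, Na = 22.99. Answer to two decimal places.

25.52 wt%

Formula mass = 267.654 g/mol.
1.34 Al → 0.6700 mol Al2O3 per formula unit; M(Al2O3) = 101.961, so Al2O3 mass = 68.314 g.
68.314/267.654 × 100 = 25.52 wt%.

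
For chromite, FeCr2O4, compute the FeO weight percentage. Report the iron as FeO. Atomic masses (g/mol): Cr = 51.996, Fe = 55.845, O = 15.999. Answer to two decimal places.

32.10 wt%

Molar mass of FeCr2O4 = 1·55.845 + 2·51.996 + 4·15.999 = 223.833 g/mol.
Each formula unit contains 1 Fe, equivalent to 1/1 = 1.0000 mol FeO.
M(FeO) = 1×55.845 + 1×15.999 = 71.844 g/mol.
Mass of FeO per formula unit = 1.0000 × 71.844 = 71.844 g.
FeO wt% = 71.844 / 223.833 × 100 = 32.10%.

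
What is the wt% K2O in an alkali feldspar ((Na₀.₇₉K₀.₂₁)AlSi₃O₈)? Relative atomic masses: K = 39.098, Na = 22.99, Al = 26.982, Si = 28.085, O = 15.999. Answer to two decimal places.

Formula mass = 265.602 g/mol.
0.21 K → 0.1050 mol K2O per formula unit; M(K2O) = 94.195, so K2O mass = 9.890 g.
9.890/265.602 × 100 = 3.72 wt%.

3.72 wt%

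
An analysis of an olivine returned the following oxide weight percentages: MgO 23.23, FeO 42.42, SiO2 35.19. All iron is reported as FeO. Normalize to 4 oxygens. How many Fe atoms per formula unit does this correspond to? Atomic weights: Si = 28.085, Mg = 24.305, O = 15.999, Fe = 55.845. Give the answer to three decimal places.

1.010 Fe apfu

MgO: 23.23/40.304 = 0.57637 mol → 0.57637 mol Mg, 0.57637 mol O.
FeO: 42.42/71.844 = 0.59045 mol → 0.59045 mol Fe, 0.59045 mol O.
SiO2: 35.19/60.083 = 0.58569 mol → 0.58569 mol Si, 1.17138 mol O.
Total oxygen = 2.33820 mol. Normalization factor = 4/2.33820 = 1.71072.
Fe per 4 O = 0.59045 × 1.71072 = 1.010.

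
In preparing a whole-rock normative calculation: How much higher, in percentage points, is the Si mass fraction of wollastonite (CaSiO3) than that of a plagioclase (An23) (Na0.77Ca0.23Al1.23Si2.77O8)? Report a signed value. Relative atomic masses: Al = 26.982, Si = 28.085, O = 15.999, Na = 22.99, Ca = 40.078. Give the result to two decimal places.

-5.08 percentage points

Si in CaSiO3: molar mass 116.160 g/mol; 1×28.085 = 28.085 g → 24.18 wt%.
Si in Na0.77Ca0.23Al1.23Si2.77O8: molar mass 265.896 g/mol; 2.77×28.085 = 77.795 g → 29.26 wt%.
Difference = 24.18 − 29.26 = -5.08 percentage points.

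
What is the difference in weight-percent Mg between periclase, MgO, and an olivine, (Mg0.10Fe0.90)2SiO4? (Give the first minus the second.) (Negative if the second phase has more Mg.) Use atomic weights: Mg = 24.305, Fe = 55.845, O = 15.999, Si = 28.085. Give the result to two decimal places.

57.84 percentage points

First mineral: 24.305 g Mg in 40.304 g formula = 60.30 wt% Mg.
Second mineral: 4.861 g Mg in 197.463 g formula = 2.46 wt% Mg.
60.30% − 2.46% gives a difference of 57.84 percentage points.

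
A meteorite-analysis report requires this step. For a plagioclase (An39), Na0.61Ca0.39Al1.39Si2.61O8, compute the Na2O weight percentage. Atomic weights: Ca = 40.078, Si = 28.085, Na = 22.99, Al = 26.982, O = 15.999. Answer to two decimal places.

Molar mass of Na0.61Ca0.39Al1.39Si2.61O8 = 0.61×22.99 + 0.39×40.078 + 1.39×26.982 + 2.61×28.085 + 8×15.999 = 268.453 g/mol.
Each formula unit contains 0.61 Na, equivalent to 0.61/2 = 0.3050 mol Na2O.
M(Na2O) = 2×22.99 + 1×15.999 = 61.979 g/mol.
Mass of Na2O per formula unit = 0.3050 × 61.979 = 18.904 g.
Na2O wt% = 18.904 / 268.453 × 100 = 7.04%.

7.04 wt%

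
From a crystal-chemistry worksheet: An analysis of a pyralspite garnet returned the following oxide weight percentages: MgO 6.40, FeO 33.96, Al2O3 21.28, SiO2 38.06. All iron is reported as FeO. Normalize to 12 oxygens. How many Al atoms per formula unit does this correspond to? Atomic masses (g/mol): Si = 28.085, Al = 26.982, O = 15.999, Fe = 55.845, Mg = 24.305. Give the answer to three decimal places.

1.984 Al apfu

MgO (M=40.304): mol = 0.15879; Mg = 0.15879, O = 0.15879.
FeO (M=71.844): mol = 0.47269; Fe = 0.47269, O = 0.47269.
Al2O3 (M=101.961): mol = 0.20871; Al = 0.41742, O = 0.62613.
SiO2 (M=60.083): mol = 0.63346; Si = 0.63346, O = 1.26692.
ΣO = 2.52453; factor = 12/ΣO = 4.75336.
Al apfu = 0.41742 × 4.75336 = 1.984.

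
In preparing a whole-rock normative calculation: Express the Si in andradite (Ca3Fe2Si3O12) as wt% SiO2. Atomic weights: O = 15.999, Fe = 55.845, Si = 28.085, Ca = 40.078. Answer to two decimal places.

35.47 wt%

M(Ca3Fe2Si3O12) = 508.167 g/mol; M(SiO2) = 60.083 g/mol.
Moles SiO2 per formula unit = 3 Si ÷ 1 = 3.0000.
SiO2 fraction = (3.0000 × 60.083) / 508.167 = 180.249/508.167 = 0.3547.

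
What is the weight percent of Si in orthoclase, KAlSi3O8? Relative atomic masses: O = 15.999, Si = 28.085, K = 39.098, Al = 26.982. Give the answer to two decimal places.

Molar mass of KAlSi3O8: 1*39.098 + 1*26.982 + 3*28.085 + 8*15.999 = 278.327 g/mol.
Mass of Si per formula unit: 3 × 28.085 = 84.255 g.
Weight fraction Si = 84.255 / 278.327 = 0.3027.

30.27 wt%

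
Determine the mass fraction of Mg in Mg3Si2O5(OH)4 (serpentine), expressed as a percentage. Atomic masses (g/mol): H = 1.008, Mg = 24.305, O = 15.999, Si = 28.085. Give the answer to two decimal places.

M(Mg3Si2O5(OH)4) = 277.108 g/mol.
Mg contributes 3 × 24.305 = 72.915 g per mole.
72.915/277.108 = 0.2631 → 26.31%.

26.31 mass %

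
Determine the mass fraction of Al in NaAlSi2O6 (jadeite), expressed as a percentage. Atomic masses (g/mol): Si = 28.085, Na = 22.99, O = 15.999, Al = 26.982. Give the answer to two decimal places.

M(NaAlSi2O6) = 202.136 g/mol.
Al contributes 1 × 26.982 = 26.982 g per mole.
26.982/202.136 = 0.1335 → 13.35%.

13.35 mass %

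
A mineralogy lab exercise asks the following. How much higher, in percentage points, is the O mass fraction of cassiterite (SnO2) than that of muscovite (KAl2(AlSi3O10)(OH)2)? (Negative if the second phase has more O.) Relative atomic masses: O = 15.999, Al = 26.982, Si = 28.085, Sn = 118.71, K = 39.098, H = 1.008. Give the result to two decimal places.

-26.97 percentage points

First mineral: 31.998 g O in 150.708 g formula = 21.23 wt% O.
Second mineral: 191.988 g O in 398.303 g formula = 48.20 wt% O.
21.23% − 48.20% gives a difference of -26.97 percentage points.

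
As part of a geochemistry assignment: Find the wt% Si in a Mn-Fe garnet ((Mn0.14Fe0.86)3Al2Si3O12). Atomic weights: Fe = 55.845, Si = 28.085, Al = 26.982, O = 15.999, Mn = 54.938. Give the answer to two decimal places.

16.94 mass %

Molar mass of (Mn0.14Fe0.86)3Al2Si3O12: 0.42×54.938 + 2.58×55.845 + 2×26.982 + 3×28.085 + 12×15.999 = 497.361 g/mol.
Mass of Si per formula unit: 3 × 28.085 = 84.255 g.
Weight fraction Si = 84.255 / 497.361 = 0.1694.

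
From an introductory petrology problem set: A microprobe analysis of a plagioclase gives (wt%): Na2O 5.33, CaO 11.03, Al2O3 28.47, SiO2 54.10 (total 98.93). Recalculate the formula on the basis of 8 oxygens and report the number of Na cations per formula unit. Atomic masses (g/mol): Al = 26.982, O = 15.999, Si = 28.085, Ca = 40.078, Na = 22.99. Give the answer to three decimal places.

5.33 wt% Na2O ÷ 61.979 g/mol = 0.08600 mol, giving 0.17200 Na and 0.08600 O.
11.03 wt% CaO ÷ 56.077 g/mol = 0.19669 mol, giving 0.19669 Ca and 0.19669 O.
28.47 wt% Al2O3 ÷ 101.961 g/mol = 0.27922 mol, giving 0.55844 Al and 0.83766 O.
54.10 wt% SiO2 ÷ 60.083 g/mol = 0.90042 mol, giving 0.90042 Si and 1.80084 O.
Oxygen sums to 2.92119; scaling by 8/2.92119 = 2.73861 puts the formula on 8 O.
Na: 0.17200 × 2.73861 = 0.471 atoms per formula unit.

0.471 Na apfu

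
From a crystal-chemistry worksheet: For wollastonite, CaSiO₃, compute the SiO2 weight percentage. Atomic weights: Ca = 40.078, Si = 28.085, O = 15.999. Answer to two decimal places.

Formula mass = 116.160 g/mol.
1 Si → 1.0000 mol SiO2 per formula unit; M(SiO2) = 60.083, so SiO2 mass = 60.083 g.
60.083/116.160 × 100 = 51.72 wt%.

51.72 wt%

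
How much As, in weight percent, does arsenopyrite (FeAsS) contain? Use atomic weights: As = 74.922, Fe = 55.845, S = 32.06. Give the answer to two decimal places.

46.01 weight percent

M(FeAsS) = 162.827 g/mol.
As contributes 1 × 74.922 = 74.922 g per mole.
74.922/162.827 = 0.4601 → 46.01%.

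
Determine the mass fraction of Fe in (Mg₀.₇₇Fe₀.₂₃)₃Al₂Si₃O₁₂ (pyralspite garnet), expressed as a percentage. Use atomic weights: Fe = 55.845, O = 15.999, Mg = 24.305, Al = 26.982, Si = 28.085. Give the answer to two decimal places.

M((Mg₀.₇₇Fe₀.₂₃)₃Al₂Si₃O₁₂) = 424.885 g/mol.
Fe contributes 0.69 × 55.845 = 38.533 g per mole.
38.533/424.885 = 0.0907 → 9.07%.

9.07 weight percent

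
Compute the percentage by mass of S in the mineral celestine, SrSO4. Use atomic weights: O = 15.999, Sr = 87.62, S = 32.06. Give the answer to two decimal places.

Formula mass = 1*87.62 + 1*32.06 + 4*15.999 = 183.676 g/mol, of which 32.060 g is S.
So S makes up 32.060/183.676 = 0.1745 of the mass, i.e. 17.45%.

17.45 wt%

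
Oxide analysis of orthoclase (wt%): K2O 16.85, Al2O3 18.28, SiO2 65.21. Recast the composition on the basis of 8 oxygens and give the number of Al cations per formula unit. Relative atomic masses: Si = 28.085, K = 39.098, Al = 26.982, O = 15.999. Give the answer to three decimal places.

16.85 wt% K2O ÷ 94.195 g/mol = 0.17888 mol, giving 0.35776 K and 0.17888 O.
18.28 wt% Al2O3 ÷ 101.961 g/mol = 0.17928 mol, giving 0.35856 Al and 0.53784 O.
65.21 wt% SiO2 ÷ 60.083 g/mol = 1.08533 mol, giving 1.08533 Si and 2.17066 O.
Oxygen sums to 2.88738; scaling by 8/2.88738 = 2.77068 puts the formula on 8 O.
Al: 0.35856 × 2.77068 = 0.993 atoms per formula unit.

0.993 Al apfu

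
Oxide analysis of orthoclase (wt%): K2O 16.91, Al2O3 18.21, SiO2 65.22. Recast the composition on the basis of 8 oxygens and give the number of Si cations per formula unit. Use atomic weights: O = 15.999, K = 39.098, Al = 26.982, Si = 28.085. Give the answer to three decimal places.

K2O: 16.91/94.195 = 0.17952 mol → 0.35904 mol K, 0.17952 mol O.
Al2O3: 18.21/101.961 = 0.17860 mol → 0.35720 mol Al, 0.53580 mol O.
SiO2: 65.22/60.083 = 1.08550 mol → 1.08550 mol Si, 2.17100 mol O.
Total oxygen = 2.88632 mol. Normalization factor = 8/2.88632 = 2.77170.
Si per 8 O = 1.08550 × 2.77170 = 3.009.

3.009 Si apfu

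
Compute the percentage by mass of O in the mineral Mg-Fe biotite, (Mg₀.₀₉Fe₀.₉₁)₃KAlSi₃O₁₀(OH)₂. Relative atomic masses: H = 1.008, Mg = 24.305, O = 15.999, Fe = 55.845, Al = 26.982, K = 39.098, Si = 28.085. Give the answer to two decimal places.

M((Mg₀.₀₉Fe₀.₉₁)₃KAlSi₃O₁₀(OH)₂) = 503.358 g/mol.
O contributes 12 × 15.999 = 191.988 g per mole.
191.988/503.358 = 0.3814 → 38.14%.

38.14 wt%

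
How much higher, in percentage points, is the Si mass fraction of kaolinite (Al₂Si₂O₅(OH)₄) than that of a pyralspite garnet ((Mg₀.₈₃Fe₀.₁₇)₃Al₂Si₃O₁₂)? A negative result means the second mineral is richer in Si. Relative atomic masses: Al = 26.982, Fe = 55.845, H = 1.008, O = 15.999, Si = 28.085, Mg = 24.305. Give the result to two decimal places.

M(Al₂Si₂O₅(OH)₄) = 258.157 g/mol, so wt% Si = 56.170/258.157 × 100 = 21.76%.
M((Mg₀.₈₃Fe₀.₁₇)₃Al₂Si₃O₁₂) = 419.207 g/mol, so wt% Si = 84.255/419.207 × 100 = 20.10%.
21.76 − 20.10 = 1.66 pp.

1.66 percentage points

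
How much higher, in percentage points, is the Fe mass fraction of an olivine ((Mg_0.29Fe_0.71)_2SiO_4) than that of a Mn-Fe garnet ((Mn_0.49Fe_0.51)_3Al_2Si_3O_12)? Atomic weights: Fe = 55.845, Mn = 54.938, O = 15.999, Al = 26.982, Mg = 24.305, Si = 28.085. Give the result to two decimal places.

25.54 percentage points

Fe in (Mg_0.29Fe_0.71)_2SiO_4: molar mass 185.478 g/mol; 1.42×55.845 = 79.300 g → 42.75 wt%.
Fe in (Mn_0.49Fe_0.51)_3Al_2Si_3O_12: molar mass 496.409 g/mol; 1.53×55.845 = 85.443 g → 17.21 wt%.
Difference = 42.75 − 17.21 = 25.54 percentage points.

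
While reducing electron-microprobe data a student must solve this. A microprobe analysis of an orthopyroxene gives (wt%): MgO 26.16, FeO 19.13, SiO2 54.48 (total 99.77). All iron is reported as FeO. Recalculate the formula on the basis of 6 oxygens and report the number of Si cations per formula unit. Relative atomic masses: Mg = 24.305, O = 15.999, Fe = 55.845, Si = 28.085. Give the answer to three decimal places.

MgO: 26.16/40.304 = 0.64907 mol → 0.64907 mol Mg, 0.64907 mol O.
FeO: 19.13/71.844 = 0.26627 mol → 0.26627 mol Fe, 0.26627 mol O.
SiO2: 54.48/60.083 = 0.90675 mol → 0.90675 mol Si, 1.81350 mol O.
Total oxygen = 2.72884 mol. Normalization factor = 6/2.72884 = 2.19874.
Si per 6 O = 0.90675 × 2.19874 = 1.994.

1.994 Si apfu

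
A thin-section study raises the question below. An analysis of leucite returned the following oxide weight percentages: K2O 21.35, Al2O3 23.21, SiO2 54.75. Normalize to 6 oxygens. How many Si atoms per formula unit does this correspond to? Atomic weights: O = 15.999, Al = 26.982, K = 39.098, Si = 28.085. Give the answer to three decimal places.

2.001 Si apfu

21.35 wt% K2O ÷ 94.195 g/mol = 0.22666 mol, giving 0.45332 K and 0.22666 O.
23.21 wt% Al2O3 ÷ 101.961 g/mol = 0.22764 mol, giving 0.45528 Al and 0.68292 O.
54.75 wt% SiO2 ÷ 60.083 g/mol = 0.91124 mol, giving 0.91124 Si and 1.82248 O.
Oxygen sums to 2.73206; scaling by 6/2.73206 = 2.19615 puts the formula on 6 O.
Si: 0.91124 × 2.19615 = 2.001 atoms per formula unit.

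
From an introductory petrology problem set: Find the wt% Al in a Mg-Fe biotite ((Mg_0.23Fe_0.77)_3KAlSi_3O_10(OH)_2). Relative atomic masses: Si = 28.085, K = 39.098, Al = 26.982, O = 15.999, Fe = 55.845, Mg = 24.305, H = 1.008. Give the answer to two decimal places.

Formula mass = 0.69·24.305 + 2.31·55.845 + 1·39.098 + 1·26.982 + 3·28.085 + 12·15.999 + 2·1.008 = 490.111 g/mol, of which 26.982 g is Al.
So Al makes up 26.982/490.111 = 0.0551 of the mass, i.e. 5.51%.

5.51 wt%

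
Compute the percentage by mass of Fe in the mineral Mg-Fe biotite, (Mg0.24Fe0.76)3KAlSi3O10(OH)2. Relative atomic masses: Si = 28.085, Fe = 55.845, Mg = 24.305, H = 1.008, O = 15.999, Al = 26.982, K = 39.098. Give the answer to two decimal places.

M((Mg0.24Fe0.76)3KAlSi3O10(OH)2) = 489.165 g/mol.
Fe contributes 2.28 × 55.845 = 127.327 g per mole.
127.327/489.165 = 0.2603 → 26.03%.

26.03 wt%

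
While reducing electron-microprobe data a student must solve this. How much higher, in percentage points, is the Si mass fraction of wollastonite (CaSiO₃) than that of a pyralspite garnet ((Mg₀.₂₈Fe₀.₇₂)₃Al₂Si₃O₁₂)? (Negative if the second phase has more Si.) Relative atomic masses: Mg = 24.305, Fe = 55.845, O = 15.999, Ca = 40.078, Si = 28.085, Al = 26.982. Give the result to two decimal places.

First mineral: 28.085 g Si in 116.160 g formula = 24.18 wt% Si.
Second mineral: 84.255 g Si in 471.248 g formula = 17.88 wt% Si.
24.18% − 17.88% gives a difference of 6.30 percentage points.

6.30 percentage points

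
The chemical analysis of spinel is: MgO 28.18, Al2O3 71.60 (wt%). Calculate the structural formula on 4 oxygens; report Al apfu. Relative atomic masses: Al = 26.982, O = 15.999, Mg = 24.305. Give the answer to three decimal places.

2.002 Al apfu

MgO (M=40.304): mol = 0.69919; Mg = 0.69919, O = 0.69919.
Al2O3 (M=101.961): mol = 0.70223; Al = 1.40446, O = 2.10669.
ΣO = 2.80588; factor = 4/ΣO = 1.42558.
Al apfu = 1.40446 × 1.42558 = 2.002.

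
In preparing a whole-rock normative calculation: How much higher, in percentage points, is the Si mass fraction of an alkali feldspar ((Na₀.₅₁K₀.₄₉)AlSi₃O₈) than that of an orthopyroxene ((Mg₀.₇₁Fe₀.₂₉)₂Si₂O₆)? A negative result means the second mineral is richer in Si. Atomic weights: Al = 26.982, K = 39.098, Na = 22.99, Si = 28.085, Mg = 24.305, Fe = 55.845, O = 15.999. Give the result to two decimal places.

5.55 percentage points

First mineral: 84.255 g Si in 270.112 g formula = 31.19 wt% Si.
Second mineral: 56.170 g Si in 219.067 g formula = 25.64 wt% Si.
31.19% − 25.64% gives a difference of 5.55 percentage points.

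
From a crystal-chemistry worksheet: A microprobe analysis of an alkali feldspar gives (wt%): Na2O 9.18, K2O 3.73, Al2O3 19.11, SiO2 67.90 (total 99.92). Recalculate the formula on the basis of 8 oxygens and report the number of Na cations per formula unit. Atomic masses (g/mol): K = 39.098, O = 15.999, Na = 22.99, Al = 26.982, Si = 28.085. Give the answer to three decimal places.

Na2O: 9.18/61.979 = 0.14811 mol → 0.29622 mol Na, 0.14811 mol O.
K2O: 3.73/94.195 = 0.03960 mol → 0.07920 mol K, 0.03960 mol O.
Al2O3: 19.11/101.961 = 0.18742 mol → 0.37484 mol Al, 0.56226 mol O.
SiO2: 67.90/60.083 = 1.13010 mol → 1.13010 mol Si, 2.26020 mol O.
Total oxygen = 3.01017 mol. Normalization factor = 8/3.01017 = 2.65766.
Na per 8 O = 0.29622 × 2.65766 = 0.787.

0.787 Na apfu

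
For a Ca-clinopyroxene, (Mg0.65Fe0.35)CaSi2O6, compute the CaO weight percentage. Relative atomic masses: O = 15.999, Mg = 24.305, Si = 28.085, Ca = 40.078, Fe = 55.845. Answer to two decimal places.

24.64 wt%

Formula mass = 227.586 g/mol.
1 Ca → 1.0000 mol CaO per formula unit; M(CaO) = 56.077, so CaO mass = 56.077 g.
56.077/227.586 × 100 = 24.64 wt%.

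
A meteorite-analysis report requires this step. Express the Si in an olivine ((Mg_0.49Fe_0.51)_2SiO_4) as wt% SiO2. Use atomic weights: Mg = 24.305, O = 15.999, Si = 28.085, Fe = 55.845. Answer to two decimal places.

34.76 wt%

Formula mass = 172.862 g/mol.
1 Si → 1.0000 mol SiO2 per formula unit; M(SiO2) = 60.083, so SiO2 mass = 60.083 g.
60.083/172.862 × 100 = 34.76 wt%.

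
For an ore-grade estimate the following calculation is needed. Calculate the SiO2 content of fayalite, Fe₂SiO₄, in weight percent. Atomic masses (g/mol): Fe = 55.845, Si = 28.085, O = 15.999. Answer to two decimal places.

29.49 wt%

Molar mass of Fe₂SiO₄ = 2·55.845 + 1·28.085 + 4·15.999 = 203.771 g/mol.
Each formula unit contains 1 Si, equivalent to 1/1 = 1.0000 mol SiO2.
M(SiO2) = 1×28.085 + 2×15.999 = 60.083 g/mol.
Mass of SiO2 per formula unit = 1.0000 × 60.083 = 60.083 g.
SiO2 wt% = 60.083 / 203.771 × 100 = 29.49%.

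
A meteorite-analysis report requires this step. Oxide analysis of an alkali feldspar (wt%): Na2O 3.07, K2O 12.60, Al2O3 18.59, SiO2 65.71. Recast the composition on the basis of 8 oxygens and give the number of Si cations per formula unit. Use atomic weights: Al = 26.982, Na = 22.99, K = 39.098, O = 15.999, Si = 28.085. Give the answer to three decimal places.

Na2O: 3.07/61.979 = 0.04953 mol → 0.09906 mol Na, 0.04953 mol O.
K2O: 12.60/94.195 = 0.13377 mol → 0.26754 mol K, 0.13377 mol O.
Al2O3: 18.59/101.961 = 0.18232 mol → 0.36464 mol Al, 0.54696 mol O.
SiO2: 65.71/60.083 = 1.09365 mol → 1.09365 mol Si, 2.18730 mol O.
Total oxygen = 2.91756 mol. Normalization factor = 8/2.91756 = 2.74202.
Si per 8 O = 1.09365 × 2.74202 = 2.999.

2.999 Si apfu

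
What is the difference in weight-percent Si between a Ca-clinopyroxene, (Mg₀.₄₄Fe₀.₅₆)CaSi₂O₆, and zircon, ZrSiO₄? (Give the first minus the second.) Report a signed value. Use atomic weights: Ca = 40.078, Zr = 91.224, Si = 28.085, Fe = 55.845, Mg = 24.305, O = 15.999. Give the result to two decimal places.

8.66 percentage points

First mineral: 56.170 g Si in 234.209 g formula = 23.98 wt% Si.
Second mineral: 28.085 g Si in 183.305 g formula = 15.32 wt% Si.
23.98% − 15.32% gives a difference of 8.66 percentage points.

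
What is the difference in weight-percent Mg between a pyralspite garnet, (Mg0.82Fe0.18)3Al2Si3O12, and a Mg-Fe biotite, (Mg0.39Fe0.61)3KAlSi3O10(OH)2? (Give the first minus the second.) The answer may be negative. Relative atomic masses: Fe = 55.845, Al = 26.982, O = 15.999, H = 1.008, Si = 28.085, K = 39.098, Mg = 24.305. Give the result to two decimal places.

8.24 percentage points

First mineral: 59.790 g Mg in 420.154 g formula = 14.23 wt% Mg.
Second mineral: 28.437 g Mg in 474.972 g formula = 5.99 wt% Mg.
14.23% − 5.99% gives a difference of 8.24 percentage points.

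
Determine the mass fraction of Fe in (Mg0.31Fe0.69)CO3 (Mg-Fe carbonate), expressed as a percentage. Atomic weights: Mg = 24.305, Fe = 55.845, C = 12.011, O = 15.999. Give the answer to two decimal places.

36.33 weight percent

Formula mass = 0.31·24.305 + 0.69·55.845 + 1·12.011 + 3·15.999 = 106.076 g/mol, of which 38.533 g is Fe.
So Fe makes up 38.533/106.076 = 0.3633 of the mass, i.e. 36.33%.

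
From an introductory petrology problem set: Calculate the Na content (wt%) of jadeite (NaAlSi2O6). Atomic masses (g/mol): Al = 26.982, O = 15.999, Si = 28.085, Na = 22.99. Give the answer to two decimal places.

Molar mass of NaAlSi2O6: 1×22.99 + 1×26.982 + 2×28.085 + 6×15.999 = 202.136 g/mol.
Mass of Na per formula unit: 1 × 22.99 = 22.990 g.
Weight fraction Na = 22.990 / 202.136 = 0.1137.

11.37 wt%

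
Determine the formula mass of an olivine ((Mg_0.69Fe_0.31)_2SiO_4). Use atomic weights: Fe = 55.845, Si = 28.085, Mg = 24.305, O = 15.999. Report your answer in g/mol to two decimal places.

160.25 g/mol

Mg: 1.38 × 24.305 = 33.5409
Fe: 0.62 × 55.845 = 34.6239
Si: 1 × 28.085 = 28.0850
O: 4 × 15.999 = 63.9960
Summing the contributions gives the formula mass.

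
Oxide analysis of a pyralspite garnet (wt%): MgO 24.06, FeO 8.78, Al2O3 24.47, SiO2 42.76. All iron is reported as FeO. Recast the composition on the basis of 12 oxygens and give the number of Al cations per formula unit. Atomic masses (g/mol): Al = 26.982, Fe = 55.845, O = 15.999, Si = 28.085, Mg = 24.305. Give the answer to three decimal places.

24.06 wt% MgO ÷ 40.304 g/mol = 0.59696 mol, giving 0.59696 Mg and 0.59696 O.
8.78 wt% FeO ÷ 71.844 g/mol = 0.12221 mol, giving 0.12221 Fe and 0.12221 O.
24.47 wt% Al2O3 ÷ 101.961 g/mol = 0.23999 mol, giving 0.47998 Al and 0.71997 O.
42.76 wt% SiO2 ÷ 60.083 g/mol = 0.71168 mol, giving 0.71168 Si and 1.42336 O.
Oxygen sums to 2.86250; scaling by 12/2.86250 = 4.19214 puts the formula on 12 O.
Al: 0.47998 × 4.19214 = 2.012 atoms per formula unit.

2.012 Al apfu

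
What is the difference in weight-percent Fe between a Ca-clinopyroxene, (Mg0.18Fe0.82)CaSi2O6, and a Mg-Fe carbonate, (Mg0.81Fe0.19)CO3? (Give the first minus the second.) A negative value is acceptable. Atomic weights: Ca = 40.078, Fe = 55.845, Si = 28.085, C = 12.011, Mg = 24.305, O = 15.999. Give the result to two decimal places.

7.14 percentage points

Fe in (Mg0.18Fe0.82)CaSi2O6: molar mass 242.410 g/mol; 0.82×55.845 = 45.793 g → 18.89 wt%.
Fe in (Mg0.81Fe0.19)CO3: molar mass 90.306 g/mol; 0.19×55.845 = 10.611 g → 11.75 wt%.
Difference = 18.89 − 11.75 = 7.14 percentage points.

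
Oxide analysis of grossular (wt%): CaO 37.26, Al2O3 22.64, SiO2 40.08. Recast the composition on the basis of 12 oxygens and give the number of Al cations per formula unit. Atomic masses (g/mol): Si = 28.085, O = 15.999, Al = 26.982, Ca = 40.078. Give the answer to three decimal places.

2.000 Al apfu

CaO: 37.26/56.077 = 0.66444 mol → 0.66444 mol Ca, 0.66444 mol O.
Al2O3: 22.64/101.961 = 0.22205 mol → 0.44410 mol Al, 0.66615 mol O.
SiO2: 40.08/60.083 = 0.66708 mol → 0.66708 mol Si, 1.33416 mol O.
Total oxygen = 2.66475 mol. Normalization factor = 12/2.66475 = 4.50324.
Al per 12 O = 0.44410 × 4.50324 = 2.000.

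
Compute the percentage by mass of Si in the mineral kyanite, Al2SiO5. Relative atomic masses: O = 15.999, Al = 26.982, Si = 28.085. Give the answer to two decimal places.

17.33 wt%

Formula mass = 2×26.982 + 1×28.085 + 5×15.999 = 162.044 g/mol, of which 28.085 g is Si.
So Si makes up 28.085/162.044 = 0.1733 of the mass, i.e. 17.33%.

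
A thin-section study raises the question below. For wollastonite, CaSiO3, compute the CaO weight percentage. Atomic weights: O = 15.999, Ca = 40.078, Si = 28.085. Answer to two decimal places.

Molar mass of CaSiO3 = 1×40.078 + 1×28.085 + 3×15.999 = 116.160 g/mol.
Each formula unit contains 1 Ca, equivalent to 1/1 = 1.0000 mol CaO.
M(CaO) = 1×40.078 + 1×15.999 = 56.077 g/mol.
Mass of CaO per formula unit = 1.0000 × 56.077 = 56.077 g.
CaO wt% = 56.077 / 116.160 × 100 = 48.28%.

48.28 wt%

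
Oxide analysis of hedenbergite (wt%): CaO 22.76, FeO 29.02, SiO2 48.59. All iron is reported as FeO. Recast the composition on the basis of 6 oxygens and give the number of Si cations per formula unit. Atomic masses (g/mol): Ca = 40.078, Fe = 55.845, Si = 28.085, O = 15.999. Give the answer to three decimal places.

22.76 wt% CaO ÷ 56.077 g/mol = 0.40587 mol, giving 0.40587 Ca and 0.40587 O.
29.02 wt% FeO ÷ 71.844 g/mol = 0.40393 mol, giving 0.40393 Fe and 0.40393 O.
48.59 wt% SiO2 ÷ 60.083 g/mol = 0.80871 mol, giving 0.80871 Si and 1.61742 O.
Oxygen sums to 2.42722; scaling by 6/2.42722 = 2.47196 puts the formula on 6 O.
Si: 0.80871 × 2.47196 = 1.999 atoms per formula unit.

1.999 Si apfu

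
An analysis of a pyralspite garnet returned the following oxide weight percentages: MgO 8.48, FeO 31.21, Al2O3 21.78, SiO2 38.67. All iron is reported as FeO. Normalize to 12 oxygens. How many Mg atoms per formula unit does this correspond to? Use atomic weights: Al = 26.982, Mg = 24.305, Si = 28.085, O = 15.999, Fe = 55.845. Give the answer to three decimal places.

MgO (M=40.304): mol = 0.21040; Mg = 0.21040, O = 0.21040.
FeO (M=71.844): mol = 0.43441; Fe = 0.43441, O = 0.43441.
Al2O3 (M=101.961): mol = 0.21361; Al = 0.42722, O = 0.64083.
SiO2 (M=60.083): mol = 0.64361; Si = 0.64361, O = 1.28722.
ΣO = 2.57286; factor = 12/ΣO = 4.66407.
Mg apfu = 0.21040 × 4.66407 = 0.981.

0.981 Mg apfu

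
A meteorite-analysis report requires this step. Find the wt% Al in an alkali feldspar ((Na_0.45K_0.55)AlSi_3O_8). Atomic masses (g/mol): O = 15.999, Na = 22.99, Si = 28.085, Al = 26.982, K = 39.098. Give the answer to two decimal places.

9.95 wt%

M((Na_0.45K_0.55)AlSi_3O_8) = 271.078 g/mol.
Al contributes 1 × 26.982 = 26.982 g per mole.
26.982/271.078 = 0.0995 → 9.95%.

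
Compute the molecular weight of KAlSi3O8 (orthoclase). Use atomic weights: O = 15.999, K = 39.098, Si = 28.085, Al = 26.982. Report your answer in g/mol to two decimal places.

278.33 g/mol

The formula mass is the sum 1×39.098 + 1×26.982 + 3×28.085 + 8×15.999.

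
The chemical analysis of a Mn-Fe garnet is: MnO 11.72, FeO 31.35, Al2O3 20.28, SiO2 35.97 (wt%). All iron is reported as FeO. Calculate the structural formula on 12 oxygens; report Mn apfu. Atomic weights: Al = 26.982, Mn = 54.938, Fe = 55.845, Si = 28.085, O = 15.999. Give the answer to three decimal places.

11.72 wt% MnO ÷ 70.937 g/mol = 0.16522 mol, giving 0.16522 Mn and 0.16522 O.
31.35 wt% FeO ÷ 71.844 g/mol = 0.43636 mol, giving 0.43636 Fe and 0.43636 O.
20.28 wt% Al2O3 ÷ 101.961 g/mol = 0.19890 mol, giving 0.39780 Al and 0.59670 O.
35.97 wt% SiO2 ÷ 60.083 g/mol = 0.59867 mol, giving 0.59867 Si and 1.19734 O.
Oxygen sums to 2.39562; scaling by 12/2.39562 = 5.00914 puts the formula on 12 O.
Mn: 0.16522 × 5.00914 = 0.828 atoms per formula unit.

0.828 Mn apfu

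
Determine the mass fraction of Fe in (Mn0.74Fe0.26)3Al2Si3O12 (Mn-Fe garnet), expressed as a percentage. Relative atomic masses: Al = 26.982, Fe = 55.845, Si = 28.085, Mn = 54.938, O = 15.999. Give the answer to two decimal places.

Formula mass = 2.22*54.938 + 0.78*55.845 + 2*26.982 + 3*28.085 + 12*15.999 = 495.728 g/mol, of which 43.559 g is Fe.
So Fe makes up 43.559/495.728 = 0.0879 of the mass, i.e. 8.79%.

8.79 wt%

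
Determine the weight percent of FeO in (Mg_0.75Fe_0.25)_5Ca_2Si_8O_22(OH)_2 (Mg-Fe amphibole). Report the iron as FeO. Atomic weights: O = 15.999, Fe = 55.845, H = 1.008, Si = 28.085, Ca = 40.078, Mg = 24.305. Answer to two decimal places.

M((Mg_0.75Fe_0.25)_5Ca_2Si_8O_22(OH)_2) = 851.778 g/mol; M(FeO) = 71.844 g/mol.
Moles FeO per formula unit = 1.25 Fe ÷ 1 = 1.2500.
FeO fraction = (1.2500 × 71.844) / 851.778 = 89.805/851.778 = 0.1054.

10.54 wt%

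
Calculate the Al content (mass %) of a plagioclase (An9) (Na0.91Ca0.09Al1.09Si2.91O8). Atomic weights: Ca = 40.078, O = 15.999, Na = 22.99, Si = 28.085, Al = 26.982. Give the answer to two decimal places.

Formula mass = 0.91*22.99 + 0.09*40.078 + 1.09*26.982 + 2.91*28.085 + 8*15.999 = 263.658 g/mol, of which 29.410 g is Al.
So Al makes up 29.410/263.658 = 0.1115 of the mass, i.e. 11.15%.

11.15 mass %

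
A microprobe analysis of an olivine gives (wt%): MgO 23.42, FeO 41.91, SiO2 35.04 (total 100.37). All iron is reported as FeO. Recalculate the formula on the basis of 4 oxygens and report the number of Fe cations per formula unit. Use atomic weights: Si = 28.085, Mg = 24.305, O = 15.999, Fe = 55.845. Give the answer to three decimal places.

MgO (M=40.304): mol = 0.58108; Mg = 0.58108, O = 0.58108.
FeO (M=71.844): mol = 0.58335; Fe = 0.58335, O = 0.58335.
SiO2 (M=60.083): mol = 0.58319; Si = 0.58319, O = 1.16638.
ΣO = 2.33081; factor = 4/ΣO = 1.71614.
Fe apfu = 0.58335 × 1.71614 = 1.001.

1.001 Fe apfu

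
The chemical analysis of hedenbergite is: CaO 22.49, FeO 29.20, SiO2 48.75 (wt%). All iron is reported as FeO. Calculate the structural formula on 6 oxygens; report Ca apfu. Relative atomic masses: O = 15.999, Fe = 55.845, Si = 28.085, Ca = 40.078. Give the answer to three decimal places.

CaO (M=56.077): mol = 0.40106; Ca = 0.40106, O = 0.40106.
FeO (M=71.844): mol = 0.40644; Fe = 0.40644, O = 0.40644.
SiO2 (M=60.083): mol = 0.81138; Si = 0.81138, O = 1.62276.
ΣO = 2.43026; factor = 6/ΣO = 2.46887.
Ca apfu = 0.40106 × 2.46887 = 0.990.

0.990 Ca apfu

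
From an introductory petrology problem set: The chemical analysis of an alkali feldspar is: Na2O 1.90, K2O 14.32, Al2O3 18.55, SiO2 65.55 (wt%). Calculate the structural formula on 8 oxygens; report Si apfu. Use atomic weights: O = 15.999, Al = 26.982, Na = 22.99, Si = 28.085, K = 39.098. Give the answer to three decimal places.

2.999 Si apfu

1.90 wt% Na2O ÷ 61.979 g/mol = 0.03066 mol, giving 0.06132 Na and 0.03066 O.
14.32 wt% K2O ÷ 94.195 g/mol = 0.15203 mol, giving 0.30406 K and 0.15203 O.
18.55 wt% Al2O3 ÷ 101.961 g/mol = 0.18193 mol, giving 0.36386 Al and 0.54579 O.
65.55 wt% SiO2 ÷ 60.083 g/mol = 1.09099 mol, giving 1.09099 Si and 2.18198 O.
Oxygen sums to 2.91046; scaling by 8/2.91046 = 2.74871 puts the formula on 8 O.
Si: 1.09099 × 2.74871 = 2.999 atoms per formula unit.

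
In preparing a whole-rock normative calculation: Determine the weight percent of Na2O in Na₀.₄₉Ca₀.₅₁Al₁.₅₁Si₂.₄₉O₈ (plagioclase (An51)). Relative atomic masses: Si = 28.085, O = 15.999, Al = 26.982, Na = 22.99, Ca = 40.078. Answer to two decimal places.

5.62 wt%

Molar mass of Na₀.₄₉Ca₀.₅₁Al₁.₅₁Si₂.₄₉O₈ = 0.49×22.99 + 0.51×40.078 + 1.51×26.982 + 2.49×28.085 + 8×15.999 = 270.371 g/mol.
Each formula unit contains 0.49 Na, equivalent to 0.49/2 = 0.2450 mol Na2O.
M(Na2O) = 2×22.99 + 1×15.999 = 61.979 g/mol.
Mass of Na2O per formula unit = 0.2450 × 61.979 = 15.185 g.
Na2O wt% = 15.185 / 270.371 × 100 = 5.62%.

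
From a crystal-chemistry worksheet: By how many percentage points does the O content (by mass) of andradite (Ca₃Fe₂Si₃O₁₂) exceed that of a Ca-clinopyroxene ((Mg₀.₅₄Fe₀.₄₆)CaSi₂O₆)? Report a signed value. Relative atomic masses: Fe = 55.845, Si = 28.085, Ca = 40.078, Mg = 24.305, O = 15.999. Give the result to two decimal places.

First mineral: 191.988 g O in 508.167 g formula = 37.78 wt% O.
Second mineral: 95.994 g O in 231.055 g formula = 41.55 wt% O.
37.78% − 41.55% gives a difference of -3.77 percentage points.

-3.77 percentage points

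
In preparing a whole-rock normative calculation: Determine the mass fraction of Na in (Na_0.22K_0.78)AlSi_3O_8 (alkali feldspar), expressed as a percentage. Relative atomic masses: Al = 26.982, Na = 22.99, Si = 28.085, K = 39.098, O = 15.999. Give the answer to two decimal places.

Formula mass = 0.22·22.99 + 0.78·39.098 + 1·26.982 + 3·28.085 + 8·15.999 = 274.783 g/mol, of which 5.058 g is Na.
So Na makes up 5.058/274.783 = 0.0184 of the mass, i.e. 1.84%.

1.84 wt%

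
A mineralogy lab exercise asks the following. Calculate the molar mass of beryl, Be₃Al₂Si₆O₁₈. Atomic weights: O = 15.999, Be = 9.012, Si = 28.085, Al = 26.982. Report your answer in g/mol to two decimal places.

M = 3(9.012) + 2(26.982) + 6(28.085) + 18(15.999)

537.49 g/mol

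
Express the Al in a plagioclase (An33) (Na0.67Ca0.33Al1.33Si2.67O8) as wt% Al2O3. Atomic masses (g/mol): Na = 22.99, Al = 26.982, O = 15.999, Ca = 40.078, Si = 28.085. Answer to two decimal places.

25.35 wt%

M(Na0.67Ca0.33Al1.33Si2.67O8) = 267.494 g/mol; M(Al2O3) = 101.961 g/mol.
Moles Al2O3 per formula unit = 1.33 Al ÷ 2 = 0.6650.
Al2O3 fraction = (0.6650 × 101.961) / 267.494 = 67.804/267.494 = 0.2535.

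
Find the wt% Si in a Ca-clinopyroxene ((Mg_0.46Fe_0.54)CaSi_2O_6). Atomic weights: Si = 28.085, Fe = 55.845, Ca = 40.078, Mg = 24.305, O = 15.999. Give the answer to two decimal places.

M((Mg_0.46Fe_0.54)CaSi_2O_6) = 233.579 g/mol.
Si contributes 2 × 28.085 = 56.170 g per mole.
56.170/233.579 = 0.2405 → 24.05%.

24.05 wt%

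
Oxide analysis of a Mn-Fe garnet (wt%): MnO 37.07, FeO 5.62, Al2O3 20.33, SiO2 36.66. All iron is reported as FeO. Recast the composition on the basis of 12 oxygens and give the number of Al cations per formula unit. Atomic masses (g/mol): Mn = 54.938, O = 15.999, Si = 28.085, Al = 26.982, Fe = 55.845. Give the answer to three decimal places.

1.978 Al apfu

MnO (M=70.937): mol = 0.52258; Mn = 0.52258, O = 0.52258.
FeO (M=71.844): mol = 0.07823; Fe = 0.07823, O = 0.07823.
Al2O3 (M=101.961): mol = 0.19939; Al = 0.39878, O = 0.59817.
SiO2 (M=60.083): mol = 0.61016; Si = 0.61016, O = 1.22032.
ΣO = 2.41930; factor = 12/ΣO = 4.96011.
Al apfu = 0.39878 × 4.96011 = 1.978.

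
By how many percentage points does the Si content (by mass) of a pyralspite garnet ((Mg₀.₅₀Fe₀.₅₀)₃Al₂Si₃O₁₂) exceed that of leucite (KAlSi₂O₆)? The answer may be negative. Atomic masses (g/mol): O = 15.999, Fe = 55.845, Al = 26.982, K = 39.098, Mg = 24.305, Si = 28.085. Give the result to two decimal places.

M((Mg₀.₅₀Fe₀.₅₀)₃Al₂Si₃O₁₂) = 450.432 g/mol, so wt% Si = 84.255/450.432 × 100 = 18.71%.
M(KAlSi₂O₆) = 218.244 g/mol, so wt% Si = 56.170/218.244 × 100 = 25.74%.
18.71 − 25.74 = -7.03 pp.

-7.03 percentage points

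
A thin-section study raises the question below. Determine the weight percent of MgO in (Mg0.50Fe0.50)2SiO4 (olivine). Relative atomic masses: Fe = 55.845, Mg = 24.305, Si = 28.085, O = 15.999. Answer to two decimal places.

23.40 wt%

M((Mg0.50Fe0.50)2SiO4) = 172.231 g/mol; M(MgO) = 40.304 g/mol.
Moles MgO per formula unit = 1 Mg ÷ 1 = 1.0000.
MgO fraction = (1.0000 × 40.304) / 172.231 = 40.304/172.231 = 0.2340.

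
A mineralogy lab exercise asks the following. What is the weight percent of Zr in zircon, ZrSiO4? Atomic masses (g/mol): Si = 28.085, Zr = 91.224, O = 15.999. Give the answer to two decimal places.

Molar mass of ZrSiO4: 1·91.224 + 1·28.085 + 4·15.999 = 183.305 g/mol.
Mass of Zr per formula unit: 1 × 91.224 = 91.224 g.
Weight fraction Zr = 91.224 / 183.305 = 0.4977.

49.77 wt%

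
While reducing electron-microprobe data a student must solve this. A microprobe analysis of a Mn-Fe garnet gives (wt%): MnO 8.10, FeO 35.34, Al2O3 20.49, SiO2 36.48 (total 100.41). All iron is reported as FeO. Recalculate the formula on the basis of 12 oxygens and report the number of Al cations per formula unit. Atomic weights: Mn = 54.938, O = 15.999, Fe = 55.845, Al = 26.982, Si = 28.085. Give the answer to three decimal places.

1.990 Al apfu

MnO (M=70.937): mol = 0.11419; Mn = 0.11419, O = 0.11419.
FeO (M=71.844): mol = 0.49190; Fe = 0.49190, O = 0.49190.
Al2O3 (M=101.961): mol = 0.20096; Al = 0.40192, O = 0.60288.
SiO2 (M=60.083): mol = 0.60716; Si = 0.60716, O = 1.21432.
ΣO = 2.42329; factor = 12/ΣO = 4.95195.
Al apfu = 0.40192 × 4.95195 = 1.990.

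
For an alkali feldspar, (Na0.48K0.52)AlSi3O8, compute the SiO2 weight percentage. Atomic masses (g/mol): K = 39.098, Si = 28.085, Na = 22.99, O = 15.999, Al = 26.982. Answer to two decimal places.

66.61 wt%

Formula mass = 270.595 g/mol.
3 Si → 3.0000 mol SiO2 per formula unit; M(SiO2) = 60.083, so SiO2 mass = 180.249 g.
180.249/270.595 × 100 = 66.61 wt%.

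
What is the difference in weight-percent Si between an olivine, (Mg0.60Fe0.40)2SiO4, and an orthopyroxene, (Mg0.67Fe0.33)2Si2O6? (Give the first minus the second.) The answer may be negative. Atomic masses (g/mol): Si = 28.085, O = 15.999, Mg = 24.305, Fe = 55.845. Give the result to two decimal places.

-8.42 percentage points

First mineral: 28.085 g Si in 165.923 g formula = 16.93 wt% Si.
Second mineral: 56.170 g Si in 221.590 g formula = 25.35 wt% Si.
16.93% − 25.35% gives a difference of -8.42 percentage points.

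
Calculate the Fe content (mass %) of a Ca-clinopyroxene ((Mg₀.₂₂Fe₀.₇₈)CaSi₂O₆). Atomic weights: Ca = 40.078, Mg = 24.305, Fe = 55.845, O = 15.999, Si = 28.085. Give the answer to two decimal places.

Molar mass of (Mg₀.₂₂Fe₀.₇₈)CaSi₂O₆: 0.22×24.305 + 0.78×55.845 + 1×40.078 + 2×28.085 + 6×15.999 = 241.148 g/mol.
Mass of Fe per formula unit: 0.78 × 55.845 = 43.559 g.
Weight fraction Fe = 43.559 / 241.148 = 0.1806.

18.06 mass %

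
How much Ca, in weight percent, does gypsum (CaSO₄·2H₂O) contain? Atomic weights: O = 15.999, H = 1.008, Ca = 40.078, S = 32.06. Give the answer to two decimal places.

Molar mass of CaSO₄·2H₂O: 1·40.078 + 1·32.06 + 6·15.999 + 4·1.008 = 172.164 g/mol.
Mass of Ca per formula unit: 1 × 40.078 = 40.078 g.
Weight fraction Ca = 40.078 / 172.164 = 0.2328.

23.28 weight percent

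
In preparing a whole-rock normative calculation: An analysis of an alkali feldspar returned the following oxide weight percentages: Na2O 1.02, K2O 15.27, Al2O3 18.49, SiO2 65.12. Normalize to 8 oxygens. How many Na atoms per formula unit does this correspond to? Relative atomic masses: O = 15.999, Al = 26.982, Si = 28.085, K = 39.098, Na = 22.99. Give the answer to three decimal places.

0.091 Na apfu

Na2O (M=61.979): mol = 0.01646; Na = 0.03292, O = 0.01646.
K2O (M=94.195): mol = 0.16211; K = 0.32422, O = 0.16211.
Al2O3 (M=101.961): mol = 0.18134; Al = 0.36268, O = 0.54402.
SiO2 (M=60.083): mol = 1.08383; Si = 1.08383, O = 2.16766.
ΣO = 2.89025; factor = 8/ΣO = 2.76793.
Na apfu = 0.03292 × 2.76793 = 0.091.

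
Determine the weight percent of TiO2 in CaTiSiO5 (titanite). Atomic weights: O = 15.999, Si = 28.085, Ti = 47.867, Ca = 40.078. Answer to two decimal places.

Formula mass = 196.025 g/mol.
1 Ti → 1.0000 mol TiO2 per formula unit; M(TiO2) = 79.865, so TiO2 mass = 79.865 g.
79.865/196.025 × 100 = 40.74 wt%.

40.74 wt%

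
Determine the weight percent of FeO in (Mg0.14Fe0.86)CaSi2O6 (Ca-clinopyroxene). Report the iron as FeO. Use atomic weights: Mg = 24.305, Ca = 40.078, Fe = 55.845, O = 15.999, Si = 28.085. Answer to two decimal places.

25.36 wt%

Molar mass of (Mg0.14Fe0.86)CaSi2O6 = 0.14·24.305 + 0.86·55.845 + 1·40.078 + 2·28.085 + 6·15.999 = 243.671 g/mol.
Each formula unit contains 0.86 Fe, equivalent to 0.86/1 = 0.8600 mol FeO.
M(FeO) = 1×55.845 + 1×15.999 = 71.844 g/mol.
Mass of FeO per formula unit = 0.8600 × 71.844 = 61.786 g.
FeO wt% = 61.786 / 243.671 × 100 = 25.36%.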